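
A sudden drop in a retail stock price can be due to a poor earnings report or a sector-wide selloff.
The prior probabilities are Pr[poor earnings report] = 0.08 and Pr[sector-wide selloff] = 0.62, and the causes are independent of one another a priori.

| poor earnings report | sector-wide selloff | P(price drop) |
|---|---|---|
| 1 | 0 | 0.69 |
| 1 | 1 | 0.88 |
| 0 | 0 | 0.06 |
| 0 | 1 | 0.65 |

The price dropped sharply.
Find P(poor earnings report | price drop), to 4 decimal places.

P(poor earnings report | price drop) ≈ 0.1416

For the numerator, keep only poor earnings report=true terms: 0.020976 + 0.043648 = 0.064624
The normalizing constant is 0.06*0.92*0.38 + 0.65*0.92*0.62 + 0.69*0.08*0.38 + 0.88*0.08*0.62 = 0.456360
P(poor earnings report | price drop) = 0.064624/0.456360 ≈ 0.1416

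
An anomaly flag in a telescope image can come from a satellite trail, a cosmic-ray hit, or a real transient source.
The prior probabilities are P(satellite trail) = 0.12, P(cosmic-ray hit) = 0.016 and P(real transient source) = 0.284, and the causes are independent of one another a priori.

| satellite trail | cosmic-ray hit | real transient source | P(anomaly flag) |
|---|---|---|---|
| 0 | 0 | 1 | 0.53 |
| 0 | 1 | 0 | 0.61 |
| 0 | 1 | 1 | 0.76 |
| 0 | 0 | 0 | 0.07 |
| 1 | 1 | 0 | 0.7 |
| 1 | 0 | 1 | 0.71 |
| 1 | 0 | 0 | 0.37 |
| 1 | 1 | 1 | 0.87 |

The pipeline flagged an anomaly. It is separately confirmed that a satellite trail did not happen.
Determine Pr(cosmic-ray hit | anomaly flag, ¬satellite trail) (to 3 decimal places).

Pr(cosmic-ray hit | anomaly flag, ¬satellite trail) ≈ 0.050

Weight on cosmic-ray hit=true, given the evidence: 0.006988 + 0.003453 = 0.010441
The normalizing constant is 0.07×0.984×0.716 + 0.53×0.984×0.284 + 0.61×0.016×0.716 + 0.76×0.016×0.284 = 0.207871
Posterior = 0.010441 / 0.207871 ≈ 0.050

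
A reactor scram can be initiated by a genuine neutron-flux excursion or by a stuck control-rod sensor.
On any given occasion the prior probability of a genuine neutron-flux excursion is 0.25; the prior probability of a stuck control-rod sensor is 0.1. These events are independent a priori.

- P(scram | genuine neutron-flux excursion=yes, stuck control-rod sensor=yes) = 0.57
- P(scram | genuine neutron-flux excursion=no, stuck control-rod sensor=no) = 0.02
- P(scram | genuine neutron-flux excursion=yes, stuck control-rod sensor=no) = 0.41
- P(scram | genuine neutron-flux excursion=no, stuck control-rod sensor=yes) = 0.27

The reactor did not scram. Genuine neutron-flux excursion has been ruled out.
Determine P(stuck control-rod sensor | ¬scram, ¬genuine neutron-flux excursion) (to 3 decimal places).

P(stuck control-rod sensor | ¬scram, ¬genuine neutron-flux excursion) ≈ 0.076

P(¬scram | ¬genuine neutron-flux excursion) = 0.98·0.9 + 0.73·0.1 = 0.882000 + 0.073000 = 0.955000
The stuck control-rod sensor-present share is 0.73·0.1 = 0.073000.
Hence the posterior is 0.073000/0.955000 ≈ 0.076.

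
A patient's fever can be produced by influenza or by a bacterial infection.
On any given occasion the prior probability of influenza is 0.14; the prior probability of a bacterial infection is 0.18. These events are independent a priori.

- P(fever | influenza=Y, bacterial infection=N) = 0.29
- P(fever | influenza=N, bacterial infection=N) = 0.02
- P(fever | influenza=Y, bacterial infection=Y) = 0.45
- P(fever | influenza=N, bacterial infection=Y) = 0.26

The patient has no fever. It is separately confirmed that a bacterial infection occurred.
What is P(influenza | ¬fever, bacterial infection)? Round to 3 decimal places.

Enumerate both values of influenza and weight by the priors:
  P(¬fever | bacterial infection) = 0.74·0.86 + 0.55·0.14
        = 0.636400 + 0.077000 = 0.713400
Keeping only the influenza-present terms gives 0.077000, so
  P(influenza | ¬fever, bacterial infection) = 0.077000 / 0.713400 ≈ 0.108

P(influenza | ¬fever, bacterial infection) ≈ 0.108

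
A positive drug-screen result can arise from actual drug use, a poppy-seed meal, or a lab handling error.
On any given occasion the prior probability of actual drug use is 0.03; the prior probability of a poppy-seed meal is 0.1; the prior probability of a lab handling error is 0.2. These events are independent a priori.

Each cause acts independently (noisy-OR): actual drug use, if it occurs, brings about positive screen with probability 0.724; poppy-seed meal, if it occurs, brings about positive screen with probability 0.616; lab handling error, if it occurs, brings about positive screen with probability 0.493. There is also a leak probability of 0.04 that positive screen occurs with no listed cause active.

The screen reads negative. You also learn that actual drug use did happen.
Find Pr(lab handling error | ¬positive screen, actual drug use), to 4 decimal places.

Under noisy-OR, P(positive screen | causes) = 1 − (1−0.04)·∏(1−qᵢ) over the active causes.
P(¬positive screen | actual drug use) = 0.26496×0.9×0.8 + 0.134335×0.9×0.2 + 0.101745×0.1×0.8 + 0.051585×0.1×0.2 = 0.190771 + 0.024180 + 0.008140 + 0.001032 = 0.224123
The lab handling error-present share is 0.024180 + 0.001032 = 0.025212.
Hence the posterior is 0.025212/0.224123 ≈ 0.1125.

Pr(lab handling error | ¬positive screen, actual drug use) ≈ 0.1125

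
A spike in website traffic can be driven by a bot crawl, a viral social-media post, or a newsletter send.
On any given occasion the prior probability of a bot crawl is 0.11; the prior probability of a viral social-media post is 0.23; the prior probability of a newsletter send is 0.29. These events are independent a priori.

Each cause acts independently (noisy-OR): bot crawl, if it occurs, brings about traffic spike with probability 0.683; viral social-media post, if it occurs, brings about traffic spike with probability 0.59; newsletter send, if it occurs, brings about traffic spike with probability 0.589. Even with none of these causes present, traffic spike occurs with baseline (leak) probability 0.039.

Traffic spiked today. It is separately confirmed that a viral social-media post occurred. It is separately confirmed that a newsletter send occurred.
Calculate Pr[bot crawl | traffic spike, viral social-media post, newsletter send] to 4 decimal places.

Pr[bot crawl | traffic spike, viral social-media post, newsletter send] ≈ 0.1227

Under noisy-OR, P(traffic spike | causes) = 1 − (1−0.039)·∏(1−qᵢ) over the active causes.
P(traffic spike | viral social-media post, newsletter send) = 0.838062*0.89 + 0.948666*0.11 = 0.745875 + 0.104353 = 0.850228
Restricting to configurations with bot crawl present: 0.948666*0.11 = 0.104353.
So P(bot crawl | traffic spike, viral social-media post, newsletter send) = 0.104353/0.850228 ≈ 0.1227.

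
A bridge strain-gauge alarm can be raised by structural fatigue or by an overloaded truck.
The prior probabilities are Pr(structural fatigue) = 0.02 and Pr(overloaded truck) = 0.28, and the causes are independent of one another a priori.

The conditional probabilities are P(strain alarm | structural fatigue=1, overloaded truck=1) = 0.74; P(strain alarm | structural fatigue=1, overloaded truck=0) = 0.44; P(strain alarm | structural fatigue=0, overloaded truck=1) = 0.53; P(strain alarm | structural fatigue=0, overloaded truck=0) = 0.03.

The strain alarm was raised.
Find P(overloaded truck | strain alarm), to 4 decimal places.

P(strain alarm) = 0.03*0.98*0.72 + 0.53*0.98*0.28 + 0.44*0.02*0.72 + 0.74*0.02*0.28 = 0.021168 + 0.145432 + 0.006336 + 0.004144 = 0.177080
The overloaded truck-present share is 0.145432 + 0.004144 = 0.149576.
Hence the posterior is 0.149576/0.177080 ≈ 0.8447.

P(overloaded truck | strain alarm) ≈ 0.8447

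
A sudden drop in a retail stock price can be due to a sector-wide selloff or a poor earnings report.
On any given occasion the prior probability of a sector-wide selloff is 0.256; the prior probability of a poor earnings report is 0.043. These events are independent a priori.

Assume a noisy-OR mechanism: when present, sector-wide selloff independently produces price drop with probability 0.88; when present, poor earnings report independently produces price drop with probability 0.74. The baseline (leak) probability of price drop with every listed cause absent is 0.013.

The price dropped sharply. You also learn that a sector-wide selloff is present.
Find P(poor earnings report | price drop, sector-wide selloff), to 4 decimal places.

Under noisy-OR, P(price drop | causes) = 1 − (1−0.013)·∏(1−qᵢ) over the active causes.
P(price drop | sector-wide selloff) = 0.88156*0.957 + 0.969206*0.043 = 0.843653 + 0.041676 = 0.885329
Restricting to configurations with poor earnings report present: 0.969206*0.043 = 0.041676.
So P(poor earnings report | price drop, sector-wide selloff) = 0.041676/0.885329 ≈ 0.0471.

P(poor earnings report | price drop, sector-wide selloff) ≈ 0.0471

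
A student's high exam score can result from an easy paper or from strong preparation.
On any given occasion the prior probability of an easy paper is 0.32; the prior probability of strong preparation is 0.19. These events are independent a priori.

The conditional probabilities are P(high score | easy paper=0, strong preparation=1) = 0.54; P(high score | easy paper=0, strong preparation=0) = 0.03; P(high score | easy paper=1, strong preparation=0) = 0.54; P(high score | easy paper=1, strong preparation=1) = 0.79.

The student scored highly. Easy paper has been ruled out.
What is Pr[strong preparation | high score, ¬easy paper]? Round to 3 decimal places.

By total probability over both values of strong preparation:
  P(high score | ¬easy paper) = 0.03*0.81 + 0.54*0.19
        = 0.024300 + 0.102600 = 0.126900
The terms with strong preparation present sum to 0.102600, so
  P(strong preparation | high score, ¬easy paper) = 0.102600 / 0.126900 ≈ 0.809

Pr[strong preparation | high score, ¬easy paper] ≈ 0.809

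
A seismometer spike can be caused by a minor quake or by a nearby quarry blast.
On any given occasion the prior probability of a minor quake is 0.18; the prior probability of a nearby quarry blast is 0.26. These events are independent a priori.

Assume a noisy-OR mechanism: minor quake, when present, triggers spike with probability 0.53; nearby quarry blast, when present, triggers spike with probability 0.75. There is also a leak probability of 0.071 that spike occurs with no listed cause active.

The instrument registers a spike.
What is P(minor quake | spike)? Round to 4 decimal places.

P(minor quake | spike) ≈ 0.3608

Under noisy-OR, P(spike | causes) = 1 − (1−0.071)·∏(1−qᵢ) over the active causes.
P(spike) = 0.071·0.82·0.74 + 0.76775·0.82·0.26 + 0.56337·0.18·0.74 + 0.890842·0.18·0.26 = 0.043083 + 0.163684 + 0.075041 + 0.041691 = 0.323499
Of this, 0.116732 comes from 0.075041 + 0.041691 (the minor quake=true cases).
So P(minor quake | spike) = 0.116732/0.323499 ≈ 0.3608.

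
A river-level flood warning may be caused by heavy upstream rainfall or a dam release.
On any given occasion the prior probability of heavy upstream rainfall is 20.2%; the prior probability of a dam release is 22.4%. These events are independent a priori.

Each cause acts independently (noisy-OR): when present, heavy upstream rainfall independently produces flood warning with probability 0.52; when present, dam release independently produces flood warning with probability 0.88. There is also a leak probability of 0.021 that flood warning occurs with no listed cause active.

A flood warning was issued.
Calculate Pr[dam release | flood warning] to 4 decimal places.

Under noisy-OR, P(flood warning | causes) = 1 − (1−0.021)·∏(1−qᵢ) over the active causes.
Sum P(flood warning|·) weighted by the priors over the 4 (heavy upstream rainfall, dam release) configurations:
  P(flood warning) = 0.021*0.798*0.776 + 0.88252*0.798*0.224 + 0.53008*0.202*0.776 + 0.94361*0.202*0.224
        = 0.013004 + 0.157752 + 0.083091 + 0.042696 = 0.296543
Configurations with dam release contribute 0.200448, so
  P(dam release | flood warning) = 0.200448 / 0.296543 ≈ 0.6759

Pr[dam release | flood warning] ≈ 0.6759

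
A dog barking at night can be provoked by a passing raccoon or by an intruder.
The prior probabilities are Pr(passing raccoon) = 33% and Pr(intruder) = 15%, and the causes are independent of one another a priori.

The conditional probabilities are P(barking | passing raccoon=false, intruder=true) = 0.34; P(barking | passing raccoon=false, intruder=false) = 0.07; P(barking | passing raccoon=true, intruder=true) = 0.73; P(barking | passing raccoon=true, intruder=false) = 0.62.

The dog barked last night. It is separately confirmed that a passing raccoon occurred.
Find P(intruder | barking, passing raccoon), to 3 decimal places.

P(intruder | barking, passing raccoon) ≈ 0.172

For the numerator, keep only intruder=true terms: 0.73×0.15 = 0.109500
Normalizer over all consistent configurations: 0.62×0.85 + 0.73×0.15 = 0.636500
Posterior = 0.109500 / 0.636500 ≈ 0.172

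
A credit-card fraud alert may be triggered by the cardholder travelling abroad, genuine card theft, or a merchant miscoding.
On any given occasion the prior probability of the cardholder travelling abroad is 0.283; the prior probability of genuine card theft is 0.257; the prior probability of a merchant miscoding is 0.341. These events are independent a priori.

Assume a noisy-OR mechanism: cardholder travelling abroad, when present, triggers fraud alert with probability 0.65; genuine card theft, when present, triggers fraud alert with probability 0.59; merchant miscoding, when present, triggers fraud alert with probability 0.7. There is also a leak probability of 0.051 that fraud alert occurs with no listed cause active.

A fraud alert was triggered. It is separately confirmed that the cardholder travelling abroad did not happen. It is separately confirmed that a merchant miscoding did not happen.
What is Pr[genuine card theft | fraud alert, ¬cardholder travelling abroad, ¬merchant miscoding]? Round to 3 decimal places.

Pr[genuine card theft | fraud alert, ¬cardholder travelling abroad, ¬merchant miscoding] ≈ 0.806

Under noisy-OR, P(fraud alert | causes) = 1 − (1−0.051)·∏(1−qᵢ) over the active causes.
For the numerator, keep only genuine card theft=true terms: 0.61091·0.257 = 0.157004
Normalizer over all consistent configurations: 0.051·0.743 + 0.61091·0.257 = 0.194897
Posterior = 0.157004 / 0.194897 ≈ 0.806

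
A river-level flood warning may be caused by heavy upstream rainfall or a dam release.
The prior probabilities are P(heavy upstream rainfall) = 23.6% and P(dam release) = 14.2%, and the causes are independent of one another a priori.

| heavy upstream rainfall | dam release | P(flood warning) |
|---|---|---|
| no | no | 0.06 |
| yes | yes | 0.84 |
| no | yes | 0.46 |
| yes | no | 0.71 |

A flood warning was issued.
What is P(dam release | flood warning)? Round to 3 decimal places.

P(dam release | flood warning) ≈ 0.299

P(flood warning) = 0.06*0.764*0.858 + 0.46*0.764*0.142 + 0.71*0.236*0.858 + 0.84*0.236*0.142 = 0.039331 + 0.049904 + 0.143766 + 0.028150 = 0.261151
Of this, 0.078054 comes from 0.049904 + 0.028150 (the dam release=true cases).
Hence the posterior is 0.078054/0.261151 ≈ 0.299.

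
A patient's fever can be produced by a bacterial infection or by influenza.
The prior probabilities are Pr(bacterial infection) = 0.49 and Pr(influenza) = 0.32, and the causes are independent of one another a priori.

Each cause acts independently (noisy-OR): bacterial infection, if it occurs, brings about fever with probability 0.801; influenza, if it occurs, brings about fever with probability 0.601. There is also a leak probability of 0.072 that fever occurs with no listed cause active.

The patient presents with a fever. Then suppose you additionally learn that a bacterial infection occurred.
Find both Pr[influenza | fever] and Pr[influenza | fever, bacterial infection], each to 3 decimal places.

Under noisy-OR, P(fever | causes) = 1 − (1−0.072)·∏(1−qᵢ) over the active causes.
Numerator (weight on configurations with influenza): 0.102772 + 0.145246 = 0.248018
Normalizer over all consistent configurations: 0.072*0.51*0.68 + 0.629728*0.51*0.32 + 0.815328*0.49*0.68 + 0.926316*0.49*0.32 = 0.544655
P(influenza | fever) = 0.248018/0.544655 ≈ 0.455

Now condition on the additional information:
For the numerator, keep only influenza=true terms: 0.926316*0.32 = 0.296421
The normalizing constant is 0.815328*0.68 + 0.926316*0.32 = 0.850844
Posterior = 0.296421 / 0.850844 ≈ 0.348

Pr[influenza | fever] ≈ 0.455; Pr[influenza | fever, bacterial infection] ≈ 0.348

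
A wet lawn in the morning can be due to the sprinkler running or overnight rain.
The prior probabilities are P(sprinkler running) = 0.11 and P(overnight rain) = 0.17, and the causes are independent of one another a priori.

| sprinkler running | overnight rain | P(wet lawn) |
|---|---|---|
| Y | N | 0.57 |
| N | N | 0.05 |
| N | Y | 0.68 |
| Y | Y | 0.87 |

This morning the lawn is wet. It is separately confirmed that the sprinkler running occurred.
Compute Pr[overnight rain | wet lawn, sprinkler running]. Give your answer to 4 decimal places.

P(wet lawn | sprinkler running) = 0.57*0.83 + 0.87*0.17 = 0.473100 + 0.147900 = 0.621000
Of this, 0.147900 comes from 0.87*0.17 (the overnight rain=true cases).
Hence the posterior is 0.147900/0.621000 ≈ 0.2382.

Pr[overnight rain | wet lawn, sprinkler running] ≈ 0.2382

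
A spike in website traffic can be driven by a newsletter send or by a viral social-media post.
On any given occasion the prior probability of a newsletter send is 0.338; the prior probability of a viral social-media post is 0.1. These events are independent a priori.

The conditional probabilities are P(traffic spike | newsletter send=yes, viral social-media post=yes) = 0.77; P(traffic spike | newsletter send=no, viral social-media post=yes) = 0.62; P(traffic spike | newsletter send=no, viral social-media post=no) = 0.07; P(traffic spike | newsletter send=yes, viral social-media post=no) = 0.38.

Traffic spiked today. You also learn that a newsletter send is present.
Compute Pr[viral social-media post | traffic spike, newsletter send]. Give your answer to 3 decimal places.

Numerator (weight on configurations with viral social-media post): 0.77*0.1 = 0.077000
Denominator P(traffic spike | newsletter send): 0.38*0.9 + 0.77*0.1 = 0.419000
Posterior = 0.077000 / 0.419000 ≈ 0.184

Pr[viral social-media post | traffic spike, newsletter send] ≈ 0.184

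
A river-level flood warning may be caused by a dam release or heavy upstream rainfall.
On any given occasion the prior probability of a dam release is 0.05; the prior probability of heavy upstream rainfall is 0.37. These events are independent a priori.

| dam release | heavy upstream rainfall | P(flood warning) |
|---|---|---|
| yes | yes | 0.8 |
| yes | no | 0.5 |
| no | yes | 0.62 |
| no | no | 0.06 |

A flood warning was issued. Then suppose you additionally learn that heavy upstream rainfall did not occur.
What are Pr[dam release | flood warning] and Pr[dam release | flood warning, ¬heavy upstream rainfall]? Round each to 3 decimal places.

By total probability over the 4 (dam release, heavy upstream rainfall) configurations:
  P(flood warning) = 0.06·0.95·0.63 + 0.62·0.95·0.37 + 0.5·0.05·0.63 + 0.8·0.05·0.37
        = 0.035910 + 0.217930 + 0.015750 + 0.014800 = 0.284390
Configurations with dam release contribute 0.030550, so
  P(dam release | flood warning) = 0.030550 / 0.284390 ≈ 0.107

Now condition on the additional information:
Numerator (weight on configurations with dam release): 0.5·0.05 = 0.025000
The normalizing constant is 0.06·0.95 + 0.5·0.05 = 0.082000
P(dam release | flood warning, ¬heavy upstream rainfall) = 0.025000/0.082000 ≈ 0.305
Ruling out heavy upstream rainfall raises the posterior on dam release — the flip side of explaining away.

Pr[dam release | flood warning] ≈ 0.107; Pr[dam release | flood warning, ¬heavy upstream rainfall] ≈ 0.305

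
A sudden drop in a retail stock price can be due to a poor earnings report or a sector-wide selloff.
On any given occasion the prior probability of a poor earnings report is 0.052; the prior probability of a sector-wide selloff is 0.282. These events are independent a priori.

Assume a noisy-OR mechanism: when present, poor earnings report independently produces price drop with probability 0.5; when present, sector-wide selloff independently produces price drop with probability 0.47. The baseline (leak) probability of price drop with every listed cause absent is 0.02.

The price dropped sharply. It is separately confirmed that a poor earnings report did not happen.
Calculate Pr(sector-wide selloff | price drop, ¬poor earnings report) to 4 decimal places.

Under noisy-OR, P(price drop | causes) = 1 − (1−0.02)·∏(1−qᵢ) over the active causes.
Enumerate both values of sector-wide selloff and weight by the priors:
  P(price drop | ¬poor earnings report) = 0.02·0.718 + 0.4806·0.282
        = 0.014360 + 0.135529 = 0.149889
The terms with sector-wide selloff present sum to 0.135529, so
  P(sector-wide selloff | price drop, ¬poor earnings report) = 0.135529 / 0.149889 ≈ 0.9042

Pr(sector-wide selloff | price drop, ¬poor earnings report) ≈ 0.9042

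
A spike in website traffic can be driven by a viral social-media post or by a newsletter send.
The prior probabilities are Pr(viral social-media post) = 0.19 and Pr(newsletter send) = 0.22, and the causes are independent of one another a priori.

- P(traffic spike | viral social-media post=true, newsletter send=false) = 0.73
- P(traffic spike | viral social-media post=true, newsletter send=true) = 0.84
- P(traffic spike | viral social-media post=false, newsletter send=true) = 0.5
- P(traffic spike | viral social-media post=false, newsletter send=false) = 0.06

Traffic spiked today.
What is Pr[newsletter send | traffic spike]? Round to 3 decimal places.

Pr[newsletter send | traffic spike] ≈ 0.460

Sum P(traffic spike|·) weighted by the priors over the 4 (viral social-media post, newsletter send) configurations:
  P(traffic spike) = 0.06×0.81×0.78 + 0.5×0.81×0.22 + 0.73×0.19×0.78 + 0.84×0.19×0.22
        = 0.037908 + 0.089100 + 0.108186 + 0.035112 = 0.270306
The terms with newsletter send present sum to 0.124212, so
  P(newsletter send | traffic spike) = 0.124212 / 0.270306 ≈ 0.460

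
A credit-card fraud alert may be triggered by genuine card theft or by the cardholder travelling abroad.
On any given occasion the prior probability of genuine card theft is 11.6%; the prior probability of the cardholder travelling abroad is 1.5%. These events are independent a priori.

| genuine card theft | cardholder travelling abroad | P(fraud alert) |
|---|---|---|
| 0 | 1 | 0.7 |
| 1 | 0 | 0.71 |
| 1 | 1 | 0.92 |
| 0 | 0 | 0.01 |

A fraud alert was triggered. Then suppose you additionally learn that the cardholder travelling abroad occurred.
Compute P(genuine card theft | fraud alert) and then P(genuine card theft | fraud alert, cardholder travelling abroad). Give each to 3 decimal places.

P(genuine card theft | fraud alert) ≈ 0.821; P(genuine card theft | fraud alert, cardholder travelling abroad) ≈ 0.147

By total probability over the 4 (genuine card theft, cardholder travelling abroad) configurations:
  P(fraud alert) = 0.01·0.884·0.985 + 0.7·0.884·0.015 + 0.71·0.116·0.985 + 0.92·0.116·0.015
        = 0.008707 + 0.009282 + 0.081125 + 0.001601 = 0.100715
Keeping only the genuine card theft-present terms gives 0.082726, so
  P(genuine card theft | fraud alert) = 0.082726 / 0.100715 ≈ 0.821

Now condition on the additional information:
P(fraud alert | cardholder travelling abroad) = 0.7×0.884 + 0.92×0.116 = 0.618800 + 0.106720 = 0.725520
Of this, 0.106720 comes from 0.92×0.116 (the genuine card theft=true cases).
P(genuine card theft | fraud alert, cardholder travelling abroad) = 0.106720 / 0.725520 ≈ 0.147
— cardholder travelling abroad explains away the evidence for genuine card theft.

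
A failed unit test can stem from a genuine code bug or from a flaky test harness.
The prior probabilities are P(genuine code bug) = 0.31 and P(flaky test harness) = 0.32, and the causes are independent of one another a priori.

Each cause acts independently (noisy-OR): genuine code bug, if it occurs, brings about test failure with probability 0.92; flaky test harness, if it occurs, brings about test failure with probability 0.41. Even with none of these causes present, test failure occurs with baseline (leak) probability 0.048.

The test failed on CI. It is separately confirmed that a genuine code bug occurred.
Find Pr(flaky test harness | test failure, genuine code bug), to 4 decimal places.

Under noisy-OR, P(test failure | causes) = 1 − (1−0.048)·∏(1−qᵢ) over the active causes.
P(test failure | genuine code bug) = 0.92384*0.68 + 0.955066*0.32 = 0.628211 + 0.305621 = 0.933832
The flaky test harness-present share is 0.955066*0.32 = 0.305621.
P(flaky test harness | test failure, genuine code bug) = 0.305621 / 0.933832 ≈ 0.3273

Pr(flaky test harness | test failure, genuine code bug) ≈ 0.3273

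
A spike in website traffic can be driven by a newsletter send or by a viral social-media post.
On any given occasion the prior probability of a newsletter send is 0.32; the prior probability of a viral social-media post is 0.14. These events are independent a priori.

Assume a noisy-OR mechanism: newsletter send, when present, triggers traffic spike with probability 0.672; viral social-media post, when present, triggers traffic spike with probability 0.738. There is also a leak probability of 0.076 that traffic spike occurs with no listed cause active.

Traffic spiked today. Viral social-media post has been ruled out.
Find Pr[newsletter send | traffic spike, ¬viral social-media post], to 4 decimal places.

Pr[newsletter send | traffic spike, ¬viral social-media post] ≈ 0.8119

Under noisy-OR, P(traffic spike | causes) = 1 − (1−0.076)·∏(1−qᵢ) over the active causes.
Numerator (weight on configurations with newsletter send): 0.696928×0.32 = 0.223017
The normalizing constant is 0.076×0.68 + 0.696928×0.32 = 0.274697
P(newsletter send | traffic spike, ¬viral social-media post) = 0.223017/0.274697 ≈ 0.8119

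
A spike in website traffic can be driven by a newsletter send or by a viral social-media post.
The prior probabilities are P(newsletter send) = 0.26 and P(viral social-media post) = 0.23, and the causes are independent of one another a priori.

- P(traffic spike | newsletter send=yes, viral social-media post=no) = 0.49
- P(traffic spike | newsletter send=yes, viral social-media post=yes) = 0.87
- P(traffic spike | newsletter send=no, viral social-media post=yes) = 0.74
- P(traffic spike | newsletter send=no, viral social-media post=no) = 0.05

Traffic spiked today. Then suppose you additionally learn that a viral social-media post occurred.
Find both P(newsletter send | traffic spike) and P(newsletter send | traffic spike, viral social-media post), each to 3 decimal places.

P(newsletter send | traffic spike) ≈ 0.493; P(newsletter send | traffic spike, viral social-media post) ≈ 0.292

For the numerator, keep only newsletter send=true terms: 0.098098 + 0.052026 = 0.150124
Normalizer over all consistent configurations: 0.05·0.74·0.77 + 0.74·0.74·0.23 + 0.49·0.26·0.77 + 0.87·0.26·0.23 = 0.304562
P(newsletter send | traffic spike) = 0.150124/0.304562 ≈ 0.493

Now also conditioning on viral social-media post=true:
P(traffic spike | viral social-media post) = 0.74*0.74 + 0.87*0.26 = 0.547600 + 0.226200 = 0.773800
The newsletter send-present share is 0.87*0.26 = 0.226200.
So P(newsletter send | traffic spike, viral social-media post) = 0.226200/0.773800 ≈ 0.292.
The drop from 0.493 to 0.292 is the explaining-away (discounting) effect.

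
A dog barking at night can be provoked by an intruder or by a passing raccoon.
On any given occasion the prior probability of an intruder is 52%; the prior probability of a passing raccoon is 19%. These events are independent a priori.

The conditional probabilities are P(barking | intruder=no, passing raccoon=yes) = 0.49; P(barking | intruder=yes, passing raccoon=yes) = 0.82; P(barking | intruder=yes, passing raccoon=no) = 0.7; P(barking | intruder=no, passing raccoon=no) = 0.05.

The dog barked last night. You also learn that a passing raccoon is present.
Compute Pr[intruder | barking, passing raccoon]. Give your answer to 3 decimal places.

P(barking | passing raccoon) = 0.49·0.48 + 0.82·0.52 = 0.235200 + 0.426400 = 0.661600
The intruder-present share is 0.82·0.52 = 0.426400.
So P(intruder | barking, passing raccoon) = 0.426400/0.661600 ≈ 0.644.

Pr[intruder | barking, passing raccoon] ≈ 0.644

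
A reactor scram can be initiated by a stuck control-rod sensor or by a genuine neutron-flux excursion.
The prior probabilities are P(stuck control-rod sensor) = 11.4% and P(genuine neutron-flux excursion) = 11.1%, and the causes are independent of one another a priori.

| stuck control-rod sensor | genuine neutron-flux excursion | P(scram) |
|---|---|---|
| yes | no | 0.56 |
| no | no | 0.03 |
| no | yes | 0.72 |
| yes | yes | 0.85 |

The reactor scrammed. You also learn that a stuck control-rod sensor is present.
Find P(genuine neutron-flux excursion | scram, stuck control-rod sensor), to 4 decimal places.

P(genuine neutron-flux excursion | scram, stuck control-rod sensor) ≈ 0.1593

Weight on genuine neutron-flux excursion=true, given the evidence: 0.85*0.111 = 0.094350
The normalizing constant is 0.56*0.889 + 0.85*0.111 = 0.592190
P(genuine neutron-flux excursion | scram, stuck control-rod sensor) = 0.094350/0.592190 ≈ 0.1593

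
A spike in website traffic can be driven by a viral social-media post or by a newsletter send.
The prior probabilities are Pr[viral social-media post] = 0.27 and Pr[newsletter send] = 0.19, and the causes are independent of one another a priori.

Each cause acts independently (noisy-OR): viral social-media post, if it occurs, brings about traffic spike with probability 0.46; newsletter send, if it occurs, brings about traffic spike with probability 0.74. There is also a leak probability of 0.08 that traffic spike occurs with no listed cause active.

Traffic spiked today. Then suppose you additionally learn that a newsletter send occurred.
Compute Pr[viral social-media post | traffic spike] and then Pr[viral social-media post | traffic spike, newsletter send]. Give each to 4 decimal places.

Under noisy-OR, P(traffic spike | causes) = 1 − (1−0.08)·∏(1−qᵢ) over the active causes.
For the numerator, keep only viral social-media post=true terms: 0.110050 + 0.044674 = 0.154724
Normalizer over all consistent configurations: 0.08·0.73·0.81 + 0.7608·0.73·0.19 + 0.5032·0.27·0.81 + 0.870832·0.27·0.19 = 0.307551
Posterior = 0.154724 / 0.307551 ≈ 0.5031

Now condition on the additional information:
For the numerator, keep only viral social-media post=true terms: 0.870832·0.27 = 0.235125
Normalizer over all consistent configurations: 0.7608·0.73 + 0.870832·0.27 = 0.790509
P(viral social-media post | traffic spike, newsletter send) = 0.235125/0.790509 ≈ 0.2974

Pr[viral social-media post | traffic spike] ≈ 0.5031; Pr[viral social-media post | traffic spike, newsletter send] ≈ 0.2974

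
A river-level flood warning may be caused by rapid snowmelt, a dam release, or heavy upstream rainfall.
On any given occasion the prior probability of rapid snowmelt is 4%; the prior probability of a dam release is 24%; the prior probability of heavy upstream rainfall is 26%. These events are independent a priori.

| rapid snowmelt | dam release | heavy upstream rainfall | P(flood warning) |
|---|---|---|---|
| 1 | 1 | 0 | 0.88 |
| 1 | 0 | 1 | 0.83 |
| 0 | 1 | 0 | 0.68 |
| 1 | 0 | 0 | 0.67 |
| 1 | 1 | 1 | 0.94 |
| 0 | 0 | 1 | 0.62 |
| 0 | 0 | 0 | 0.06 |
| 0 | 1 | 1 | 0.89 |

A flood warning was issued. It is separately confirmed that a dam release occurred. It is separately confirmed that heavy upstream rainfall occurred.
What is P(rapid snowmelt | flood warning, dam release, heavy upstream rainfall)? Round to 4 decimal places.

P(rapid snowmelt | flood warning, dam release, heavy upstream rainfall) ≈ 0.0422

P(flood warning | dam release, heavy upstream rainfall) = 0.89×0.96 + 0.94×0.04 = 0.854400 + 0.037600 = 0.892000
Of this, 0.037600 comes from 0.94×0.04 (the rapid snowmelt=true cases).
P(rapid snowmelt | flood warning, dam release, heavy upstream rainfall) = 0.037600 / 0.892000 ≈ 0.0422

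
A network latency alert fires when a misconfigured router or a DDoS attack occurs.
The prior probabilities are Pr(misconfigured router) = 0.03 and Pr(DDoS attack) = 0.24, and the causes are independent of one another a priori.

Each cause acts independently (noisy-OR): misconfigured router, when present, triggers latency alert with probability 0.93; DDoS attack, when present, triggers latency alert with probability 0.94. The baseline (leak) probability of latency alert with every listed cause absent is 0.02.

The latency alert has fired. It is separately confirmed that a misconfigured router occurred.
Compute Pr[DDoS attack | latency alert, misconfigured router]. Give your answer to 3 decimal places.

Pr[DDoS attack | latency alert, misconfigured router] ≈ 0.252

Under noisy-OR, P(latency alert | causes) = 1 − (1−0.02)·∏(1−qᵢ) over the active causes.
Enumerate both values of DDoS attack and weight by the priors:
  P(latency alert | misconfigured router) = 0.9314×0.76 + 0.995884×0.24
        = 0.707864 + 0.239012 = 0.946876
Configurations with DDoS attack contribute 0.239012, so
  P(DDoS attack | latency alert, misconfigured router) = 0.239012 / 0.946876 ≈ 0.252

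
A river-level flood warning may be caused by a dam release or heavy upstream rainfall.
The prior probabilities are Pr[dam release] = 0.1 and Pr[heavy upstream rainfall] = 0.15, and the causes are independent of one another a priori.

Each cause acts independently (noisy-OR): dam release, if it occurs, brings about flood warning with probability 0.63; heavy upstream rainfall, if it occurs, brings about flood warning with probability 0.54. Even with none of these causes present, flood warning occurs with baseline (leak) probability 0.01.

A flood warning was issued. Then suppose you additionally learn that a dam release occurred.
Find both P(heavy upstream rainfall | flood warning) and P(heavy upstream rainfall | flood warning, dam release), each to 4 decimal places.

P(heavy upstream rainfall | flood warning) ≈ 0.5830; P(heavy upstream rainfall | flood warning, dam release) ≈ 0.1880

Under noisy-OR, P(flood warning | causes) = 1 − (1−0.01)·∏(1−qᵢ) over the active causes.
P(flood warning) = 0.01*0.9*0.85 + 0.5446*0.9*0.15 + 0.6337*0.1*0.85 + 0.831502*0.1*0.15 = 0.007650 + 0.073521 + 0.053865 + 0.012473 = 0.147509
Of this, 0.085994 comes from 0.073521 + 0.012473 (the heavy upstream rainfall=true cases).
So P(heavy upstream rainfall | flood warning) = 0.085994/0.147509 ≈ 0.5830.

Now also conditioning on dam release=true:
Numerator (weight on configurations with heavy upstream rainfall): 0.831502*0.15 = 0.124725
Denominator P(flood warning | dam release): 0.6337*0.85 + 0.831502*0.15 = 0.663370
Posterior = 0.124725 / 0.663370 ≈ 0.1880
This is intercausal reasoning (explaining away): once dam release accounts for the flood warning, heavy upstream rainfall becomes less likely.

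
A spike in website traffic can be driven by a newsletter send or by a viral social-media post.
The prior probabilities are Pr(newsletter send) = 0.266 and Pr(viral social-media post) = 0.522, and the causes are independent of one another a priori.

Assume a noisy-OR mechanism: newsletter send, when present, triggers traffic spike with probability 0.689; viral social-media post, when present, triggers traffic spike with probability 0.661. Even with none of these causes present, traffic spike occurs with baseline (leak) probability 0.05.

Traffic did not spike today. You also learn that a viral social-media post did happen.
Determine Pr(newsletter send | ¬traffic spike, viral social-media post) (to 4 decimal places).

Pr(newsletter send | ¬traffic spike, viral social-media post) ≈ 0.1013

Under noisy-OR, P(traffic spike | causes) = 1 − (1−0.05)·∏(1−qᵢ) over the active causes.
P(¬traffic spike | viral social-media post) = 0.32205*0.734 + 0.100158*0.266 = 0.236385 + 0.026642 = 0.263027
The newsletter send-present share is 0.100158*0.266 = 0.026642.
P(newsletter send | ¬traffic spike, viral social-media post) = 0.026642 / 0.263027 ≈ 0.1013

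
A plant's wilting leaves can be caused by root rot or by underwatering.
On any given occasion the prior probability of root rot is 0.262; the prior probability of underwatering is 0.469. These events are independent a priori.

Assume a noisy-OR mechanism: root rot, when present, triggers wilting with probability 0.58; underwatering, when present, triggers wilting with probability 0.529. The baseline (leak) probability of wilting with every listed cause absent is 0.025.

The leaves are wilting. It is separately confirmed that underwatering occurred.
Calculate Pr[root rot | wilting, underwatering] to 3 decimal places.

Pr[root rot | wilting, underwatering] ≈ 0.346

Under noisy-OR, P(wilting | causes) = 1 − (1−0.025)·∏(1−qᵢ) over the active causes.
P(wilting | underwatering) = 0.540775×0.738 + 0.807125×0.262 = 0.399092 + 0.211467 = 0.610559
Restricting to configurations with root rot present: 0.807125×0.262 = 0.211467.
So P(root rot | wilting, underwatering) = 0.211467/0.610559 ≈ 0.346.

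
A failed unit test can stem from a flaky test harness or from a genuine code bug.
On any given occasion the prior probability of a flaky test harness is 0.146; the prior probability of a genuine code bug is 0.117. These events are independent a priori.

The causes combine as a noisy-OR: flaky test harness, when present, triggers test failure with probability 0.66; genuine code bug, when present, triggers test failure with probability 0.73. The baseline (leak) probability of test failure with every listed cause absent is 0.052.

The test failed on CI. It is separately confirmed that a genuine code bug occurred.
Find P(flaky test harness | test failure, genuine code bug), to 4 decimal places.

P(flaky test harness | test failure, genuine code bug) ≈ 0.1734

Under noisy-OR, P(test failure | causes) = 1 − (1−0.052)·∏(1−qᵢ) over the active causes.
P(test failure | genuine code bug) = 0.74404*0.854 + 0.912974*0.146 = 0.635410 + 0.133294 = 0.768704
The flaky test harness-present share is 0.912974*0.146 = 0.133294.
P(flaky test harness | test failure, genuine code bug) = 0.133294 / 0.768704 ≈ 0.1734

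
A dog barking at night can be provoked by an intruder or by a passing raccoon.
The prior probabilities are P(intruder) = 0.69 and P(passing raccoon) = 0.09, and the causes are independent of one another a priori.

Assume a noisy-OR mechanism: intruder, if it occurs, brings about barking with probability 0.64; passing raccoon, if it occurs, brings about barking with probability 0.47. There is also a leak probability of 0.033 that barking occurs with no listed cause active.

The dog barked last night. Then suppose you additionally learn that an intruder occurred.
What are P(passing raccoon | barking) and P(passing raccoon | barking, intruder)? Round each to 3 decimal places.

Under noisy-OR, P(barking | causes) = 1 − (1−0.033)·∏(1−qᵢ) over the active causes.
By total probability over the 4 (intruder, passing raccoon) configurations:
  P(barking) = 0.033·0.31·0.91 + 0.48749·0.31·0.09 + 0.65188·0.69·0.91 + 0.815496·0.69·0.09
        = 0.009309 + 0.013601 + 0.409315 + 0.050642 = 0.482867
Keeping only the passing raccoon-present terms gives 0.064243, so
  P(passing raccoon | barking) = 0.064243 / 0.482867 ≈ 0.133

Now also conditioning on intruder=true:
P(barking | intruder) = 0.65188×0.91 + 0.815496×0.09 = 0.593211 + 0.073395 = 0.666606
The passing raccoon-present share is 0.815496×0.09 = 0.073395.
So P(passing raccoon | barking, intruder) = 0.073395/0.666606 ≈ 0.110.

P(passing raccoon | barking) ≈ 0.133; P(passing raccoon | barking, intruder) ≈ 0.110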